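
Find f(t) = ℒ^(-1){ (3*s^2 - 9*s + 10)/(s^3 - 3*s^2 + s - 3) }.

Factor the denominator: s^3 - 3*s^2 + s - 3 = (s - 3)*(s^2 + 1).
Partial fraction decomposition gives [1/(s - 3)] + [2*s/(s^2 + 1)] + [-3/(s^2 + 1)].
Invert each term: 1/(s - 3) ↔ e^(3t); 2·s/(s^2 + 1) ↔ 2cos(t); -3·1/(s^2 + 1) ↔ -3sin(t).

f(t) = exp(3*t) - 3*sin(t) + 2*cos(t)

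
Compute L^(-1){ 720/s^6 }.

6*t^5

Since L{t^5} = 5!/s^6 = 120/s^6, the inverse is t^5, scaled by 6.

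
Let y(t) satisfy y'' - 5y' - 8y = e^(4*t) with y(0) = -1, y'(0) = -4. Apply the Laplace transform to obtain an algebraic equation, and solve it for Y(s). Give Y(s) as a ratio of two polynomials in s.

Take the Laplace transform of both sides.
With L{y''} = s^2 Y - s·y(0) - y'(0) and L{y'} = sY - y(0), with y(0) = -1, y'(0) = -4: the LHS transforms to (s^2 - 5*s - 8)Y - (-s + 1).
The right side is L{e^(4*t)} = 1/(s - 4).
So (s^2 - 5*s - 8)Y = 1/(s - 4) + (-s + 1).
Divide through and combine into a single rational function.

Y(s) = (-s^2 + 5*s - 3)/(s^3 - 9*s^2 + 12*s + 32)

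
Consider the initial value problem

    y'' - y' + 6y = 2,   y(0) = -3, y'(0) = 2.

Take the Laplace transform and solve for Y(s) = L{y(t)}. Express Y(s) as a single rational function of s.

Laplace-transform each side.
Using L{y''} = s^2 Y - s·y(0) - y'(0) and L{y'} = sY - y(0), with y(0) = -3, y'(0) = 2, the left side becomes (s^2 - s + 6)Y - (-3*s + 5).
The right side is L{2} = 2/s.
So (s^2 - s + 6)Y = 2/s + (-3*s + 5).
Solve for Y(s) and write it as one ratio of polynomials.

Y(s) = (-3*s^2 + 5*s + 2)/(s^3 - s^2 + 6*s)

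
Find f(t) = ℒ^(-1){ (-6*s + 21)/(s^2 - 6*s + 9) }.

f(t) = 3*t*exp(3*t) - 6*exp(3*t)

Factor the denominator: s^2 - 6*s + 9 = (s - 3)^2.
Partial fraction decomposition gives [-6/(s - 3)] + [3/(s - 3)^2].
Invert each term: -6/(s - 3) ↔ -6e^(3t); 3/(s - 3)^2 ↔ 3t·e^(3t).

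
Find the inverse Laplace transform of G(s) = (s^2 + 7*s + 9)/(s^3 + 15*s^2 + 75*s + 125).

-t^2*exp(-5*t)/2 - 3*t*exp(-5*t) + exp(-5*t)

Factor the denominator: s^3 + 15*s^2 + 75*s + 125 = (s + 5)^3.
Partial fraction decomposition gives [1/(s + 5)] + [-3/(s + 5)^2] + [-1/(s + 5)^3].
Invert each term: 1/(s + 5) ↔ e^(-5t); -3/(s + 5)^2 ↔ -3t·e^(-5t); -1/(s + 5)^3 ↔ (-1/2)t^2·e^(-5t).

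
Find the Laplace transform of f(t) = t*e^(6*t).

(s - 6)^(-2)

L{e^(6t)} = 1/(s - 6).
Then apply L{t·g(t)} = -d/ds[H(s)] with H(s) = 1/(s - 6):
differentiating 1 time and applying the sign gives (s - 6)^(-2).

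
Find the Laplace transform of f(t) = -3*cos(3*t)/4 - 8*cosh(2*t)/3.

-3*s/(4*(s^2 + 9)) - 8*s/(3*(s^2 - 4))

Apply the Laplace transform termwise.
(-8/3)·[L{cosh(2t)} = s/(s^2 - 4)]; (-3/4)·[L{cos(3t)} = s/(s^2 + 9)].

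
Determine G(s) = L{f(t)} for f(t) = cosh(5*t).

G(s) = s/(s^2 - 25)

L{cosh(5t)} = s/(s^2 - 25).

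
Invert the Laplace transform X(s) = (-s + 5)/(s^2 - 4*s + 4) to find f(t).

f(t) = 3*t*exp(2*t) - exp(2*t)

Factor the denominator: s^2 - 4*s + 4 = (s - 2)^2.
Partial fraction decomposition gives [-1/(s - 2)] + [3/(s - 2)^2].
Invert each term: -1/(s - 2) ↔ -e^(2t); 3/(s - 2)^2 ↔ 3t·e^(2t).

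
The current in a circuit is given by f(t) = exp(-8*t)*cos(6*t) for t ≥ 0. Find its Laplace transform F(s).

L{cos(6t)} = s/(s^2 + 36).
By the first shifting theorem, multiplying by e^(-8t) replaces s with s + 8.

F(s) = (s + 8)/((s + 8)^2 + 36)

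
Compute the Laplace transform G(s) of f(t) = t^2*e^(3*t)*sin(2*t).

L{sin(2t)} = 2/(s^2 + 4).
Multiplying by e^(3t) shifts s → s - 3, so L{e^(3*t)*sin(2*t)} = 2/((s - 3)^2 + 4).
Then apply L{t^2·g(t)} = (-1)^2 d^2/ds^2[H(s)] with H(s) = 2/((s - 3)^2 + 4):
differentiating 2 times and applying the sign gives 4*(3*s^2 - 18*s + 23)/(s^2 - 6*s + 13)^3.

G(s) = 4*(3*s^2 - 18*s + 23)/(s^2 - 6*s + 13)^3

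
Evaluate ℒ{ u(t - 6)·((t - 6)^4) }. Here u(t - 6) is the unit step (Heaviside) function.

By the second shifting theorem, L{u(t - c)·g(t - c)} = e^(-cs)·G(s) with c = 6 and G(s) = L{g(t)}.
L{t^4} = 4!/s^5 = 24/s^5.

24*exp(-6*s)/s^5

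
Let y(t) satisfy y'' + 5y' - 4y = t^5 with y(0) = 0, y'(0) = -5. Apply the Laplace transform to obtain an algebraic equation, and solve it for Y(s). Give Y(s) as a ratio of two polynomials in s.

Y(s) = (-5*s^6 + 120)/(s^8 + 5*s^7 - 4*s^6)

Take the Laplace transform of both sides.
With L{y''} = s^2 Y - s·y(0) - y'(0) and L{y'} = sY - y(0), with y(0) = 0, y'(0) = -5: the LHS transforms to (s^2 + 5*s - 4)Y - (-5).
The right side is L{t^5} = 120/s^6.
So (s^2 + 5*s - 4)Y = 120/s^6 + (-5).
Divide through and combine into a single rational function.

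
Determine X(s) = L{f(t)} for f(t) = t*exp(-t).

X(s) = (s + 1)^(-2)

L{e^(-t)} = 1/(s + 1).
Then apply L{t·g(t)} = -d/ds[G(s)] with G(s) = 1/(s + 1):
differentiating 1 time and applying the sign gives (s + 1)^(-2).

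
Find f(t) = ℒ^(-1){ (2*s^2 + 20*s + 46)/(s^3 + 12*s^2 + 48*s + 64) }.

Factor the denominator: s^3 + 12*s^2 + 48*s + 64 = (s + 4)^3.
Partial fraction decomposition gives [2/(s + 4)] + [4/(s + 4)^2] + [-2/(s + 4)^3].
Invert each term: 2/(s + 4) ↔ 2e^(-4t); 4/(s + 4)^2 ↔ 4t·e^(-4t); -2/(s + 4)^3 ↔ (-1)t^2·e^(-4t).

f(t) = -t^2*exp(-4*t) + 4*t*exp(-4*t) + 2*exp(-4*t)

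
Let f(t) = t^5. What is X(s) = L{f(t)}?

L{t^5} = 5!/s^6 = 120/s^6.

X(s) = 120/s^6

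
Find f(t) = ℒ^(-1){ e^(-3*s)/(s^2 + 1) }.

The factor e^(-3s) signals a time shift by c = 3 (second shifting theorem).
L{sin(t)} = 1/(s^2 + 1), so L^-1{1/(s^2 + 1)} = sin(t).
Hence the inverse is u(t - 3) times that function evaluated at t - 3.

f(t) = Heaviside(t - 3)*(sin(t - 3))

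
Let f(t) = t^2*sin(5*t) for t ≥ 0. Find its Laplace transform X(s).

X(s) = 10*(3*s^2 - 25)/(s^2 + 25)^3

L{sin(5t)} = 5/(s^2 + 25).
Then apply L{t^2·g(t)} = (-1)^2 d^2/ds^2[G(s)] with G(s) = 5/(s^2 + 25):
differentiating 2 times and applying the sign gives 10*(3*s^2 - 25)/(s^2 + 25)^3.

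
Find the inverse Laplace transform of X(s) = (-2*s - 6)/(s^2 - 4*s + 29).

Complete the square in the denominator: s^2 - 4*s + 29 = (s - 2)^2 + 5^2.
Split the numerator to match: -2*s - 6 = -2·(s - 2) - 2·5.
Invert each term: -2·(s - 2)/((s - 2)^2 + 25) ↔ -2e^(2t)cos(5t); -2·5/((s - 2)^2 + 25) ↔ -2e^(2t)sin(5t).

-2*exp(2*t)*sin(5*t) - 2*exp(2*t)*cos(5*t)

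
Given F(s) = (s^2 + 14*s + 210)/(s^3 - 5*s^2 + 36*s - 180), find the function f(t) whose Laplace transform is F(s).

Factor the denominator: s^3 - 5*s^2 + 36*s - 180 = (s - 5)*(s^2 + 36).
Partial fraction decomposition gives [5/(s - 5)] + [-4*s/(s^2 + 36)] + [-6/(s^2 + 36)].
Invert each term: 5/(s - 5) ↔ 5e^(5t); -4·s/(s^2 + 36) ↔ -4cos(6t); -1·6/(s^2 + 36) ↔ -sin(6t).

f(t) = 5*exp(5*t) - sin(6*t) - 4*cos(6*t)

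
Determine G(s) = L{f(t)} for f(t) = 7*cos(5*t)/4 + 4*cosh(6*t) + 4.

By linearity of the Laplace transform, transform each term separately.
(4)·[L{cosh(6t)} = s/(s^2 - 36)]; (7/4)·[L{cos(5t)} = s/(s^2 + 25)]; L{4} = 4/s.

G(s) = 7*s/(4*(s^2 + 25)) + 4*s/(s^2 - 36) + 4/s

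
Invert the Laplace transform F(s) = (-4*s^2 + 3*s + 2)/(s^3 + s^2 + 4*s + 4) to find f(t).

f(t) = 3*sin(2*t) - 3*cos(2*t) - exp(-t)

Factor the denominator: s^3 + s^2 + 4*s + 4 = (s + 1)*(s^2 + 4).
Partial fraction decomposition gives [-1/(s + 1)] + [-3*s/(s^2 + 4)] + [6/(s^2 + 4)].
Invert each term: -1/(s + 1) ↔ -e^(-t); -3·s/(s^2 + 4) ↔ -3cos(2t); 3·2/(s^2 + 4) ↔ 3sin(2t).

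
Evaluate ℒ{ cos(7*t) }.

s/(s^2 + 49)

L{cos(7t)} = s/(s^2 + 49).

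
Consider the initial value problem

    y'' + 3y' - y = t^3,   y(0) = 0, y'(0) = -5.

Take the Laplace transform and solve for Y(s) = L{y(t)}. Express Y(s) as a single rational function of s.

Y(s) = (-5*s^4 + 6)/(s^6 + 3*s^5 - s^4)

Transform both sides with L{·}.
Using L{y''} = s^2 Y - s·y(0) - y'(0) and L{y'} = sY - y(0), with y(0) = 0, y'(0) = -5, the left side becomes (s^2 + 3*s - 1)Y - (-5).
The right side is L{t^3} = 6/s^4.
So (s^2 + 3*s - 1)Y = 6/s^4 + (-5).
Solve for Y(s) and write it as one ratio of polynomials.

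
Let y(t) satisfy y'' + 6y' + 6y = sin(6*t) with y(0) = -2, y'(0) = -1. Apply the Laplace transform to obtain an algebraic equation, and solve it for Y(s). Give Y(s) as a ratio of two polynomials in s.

Take the Laplace transform of both sides.
Using L{y''} = s^2 Y - s·y(0) - y'(0) and L{y'} = sY - y(0), with y(0) = -2, y'(0) = -1, the left side becomes (s^2 + 6*s + 6)Y - (-2*s - 13).
The right side is L{sin(6*t)} = 6/(s^2 + 36).
So (s^2 + 6*s + 6)Y = 6/(s^2 + 36) + (-2*s - 13).
Isolate Y and clear denominators.

Y(s) = (-2*s^3 - 13*s^2 - 72*s - 462)/(s^4 + 6*s^3 + 42*s^2 + 216*s + 216)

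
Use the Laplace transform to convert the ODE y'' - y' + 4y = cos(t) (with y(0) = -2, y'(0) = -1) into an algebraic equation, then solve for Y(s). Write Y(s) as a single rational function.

Laplace-transform each side.
Using L{y''} = s^2 Y - s·y(0) - y'(0) and L{y'} = sY - y(0), with y(0) = -2, y'(0) = -1, the left side becomes (s^2 - s + 4)Y - (-2*s + 1).
The right side is L{cos(t)} = s/(s^2 + 1).
So (s^2 - s + 4)Y = s/(s^2 + 1) + (-2*s + 1).
Isolate Y and clear denominators.

Y(s) = (-2*s^3 + s^2 - s + 1)/(s^4 - s^3 + 5*s^2 - s + 4)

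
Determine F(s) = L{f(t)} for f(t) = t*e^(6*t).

F(s) = (s - 6)^(-2)

L{e^(6t)} = 1/(s - 6).
Then apply L{t·g(t)} = -d/ds[G(s)] with G(s) = 1/(s - 6):
differentiating 1 time and applying the sign gives (s - 6)^(-2).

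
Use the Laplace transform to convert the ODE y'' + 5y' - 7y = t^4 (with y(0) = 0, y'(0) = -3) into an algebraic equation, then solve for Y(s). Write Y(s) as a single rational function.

Take the Laplace transform of both sides.
The derivative rules (L{y''} = s^2 Y - s·y(0) - y'(0) and L{y'} = sY - y(0), with y(0) = 0, y'(0) = -3) turn the left side into (s^2 + 5*s - 7)Y - (-3).
The right side is L{t^4} = 24/s^5.
So (s^2 + 5*s - 7)Y = 24/s^5 + (-3).
Divide through and combine into a single rational function.

Y(s) = (-3*s^5 + 24)/(s^7 + 5*s^6 - 7*s^5)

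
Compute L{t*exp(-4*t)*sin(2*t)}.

4*(s + 4)/(s^2 + 8*s + 20)^2

L{sin(2t)} = 2/(s^2 + 4).
Multiplying by e^(-4t) shifts s → s + 4, so L{exp(-4*t)*sin(2*t)} = 2/((s + 4)^2 + 4).
Then apply L{t·g(t)} = -d/ds[G(s)] with G(s) = 2/((s + 4)^2 + 4):
differentiating 1 time and applying the sign gives 4*(s + 4)/(s^2 + 8*s + 20)^2.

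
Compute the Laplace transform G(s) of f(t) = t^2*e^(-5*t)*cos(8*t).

L{cos(8t)} = s/(s^2 + 64).
Multiplying by e^(-5t) shifts s → s + 5, so L{e^(-5*t)*cos(8*t)} = (s + 5)/((s + 5)^2 + 64).
Then apply L{t^2·g(t)} = (-1)^2 d^2/ds^2[H(s)] with H(s) = (s + 5)/((s + 5)^2 + 64):
differentiating 2 times and applying the sign gives 2*(s + 5)*(s^2 + 10*s - 167)/(s^2 + 10*s + 89)^3.

G(s) = 2*(s + 5)*(s^2 + 10*s - 167)/(s^2 + 10*s + 89)^3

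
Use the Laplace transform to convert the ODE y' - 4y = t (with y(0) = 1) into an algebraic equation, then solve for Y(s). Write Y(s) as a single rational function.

Y(s) = (s^2 + 1)/(s^3 - 4*s^2)

Transform both sides with L{·}.
With L{y'} = sY - y(0) = sY - 1: the LHS transforms to (s - 4)Y - (1).
The right side is L{t} = s^(-2).
So (s - 4)Y = s^(-2) + (1).
Divide through and combine into a single rational function.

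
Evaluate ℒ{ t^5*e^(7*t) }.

120/(s - 7)^6

L{t^5} = 5!/s^6 = 120/s^6.
By the first shifting theorem, multiplying by e^(7t) replaces s with s - 7.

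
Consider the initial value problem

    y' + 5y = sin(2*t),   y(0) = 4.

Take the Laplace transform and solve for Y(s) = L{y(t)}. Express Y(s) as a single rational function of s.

Y(s) = (4*s^2 + 18)/(s^3 + 5*s^2 + 4*s + 20)

Laplace-transform each side.
Using L{y'} = sY - y(0) = sY - 4, the left side becomes (s + 5)Y - (4).
The right side is L{sin(2*t)} = 2/(s^2 + 4).
So (s + 5)Y = 2/(s^2 + 4) + (4).
Solve for Y(s) and write it as one ratio of polynomials.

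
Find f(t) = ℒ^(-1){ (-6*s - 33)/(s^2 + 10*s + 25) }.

f(t) = -3*t*exp(-5*t) - 6*exp(-5*t)

Factor the denominator: s^2 + 10*s + 25 = (s + 5)^2.
Partial fraction decomposition gives [-6/(s + 5)] + [-3/(s + 5)^2].
Invert each term: -6/(s + 5) ↔ -6e^(-5t); -3/(s + 5)^2 ↔ -3t·e^(-5t).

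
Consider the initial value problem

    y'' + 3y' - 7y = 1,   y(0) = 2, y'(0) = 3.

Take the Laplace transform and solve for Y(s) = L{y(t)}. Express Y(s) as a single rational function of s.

Y(s) = (2*s^2 + 9*s + 1)/(s^3 + 3*s^2 - 7*s)

Laplace-transform each side.
Using L{y''} = s^2 Y - s·y(0) - y'(0) and L{y'} = sY - y(0), with y(0) = 2, y'(0) = 3, the left side becomes (s^2 + 3*s - 7)Y - (2*s + 9).
The right side is L{1} = 1/s.
So (s^2 + 3*s - 7)Y = 1/s + (2*s + 9).
Isolate Y and clear denominators.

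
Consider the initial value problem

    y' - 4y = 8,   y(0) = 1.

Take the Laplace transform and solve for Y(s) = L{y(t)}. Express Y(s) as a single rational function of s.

Y(s) = (s + 8)/(s^2 - 4*s)

Transform both sides with L{·}.
With L{y'} = sY - y(0) = sY - 1: the LHS transforms to (s - 4)Y - (1).
The right side is L{8} = 8/s.
So (s - 4)Y = 8/s + (1).
Solve for Y(s) and write it as one ratio of polynomials.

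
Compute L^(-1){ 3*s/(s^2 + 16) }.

Since L{cos(4t)} = s/(s^2 + 16), the inverse is cos(4*t), scaled by 3.

3*cos(4*t)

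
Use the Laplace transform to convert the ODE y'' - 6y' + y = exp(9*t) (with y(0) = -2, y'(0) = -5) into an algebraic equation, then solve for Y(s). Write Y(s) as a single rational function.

Y(s) = (-2*s^2 + 25*s - 62)/(s^3 - 15*s^2 + 55*s - 9)

Apply the Laplace transform to the equation.
Using L{y''} = s^2 Y - s·y(0) - y'(0) and L{y'} = sY - y(0), with y(0) = -2, y'(0) = -5, the left side becomes (s^2 - 6*s + 1)Y - (-2*s + 7).
The right side is L{exp(9*t)} = 1/(s - 9).
So (s^2 - 6*s + 1)Y = 1/(s - 9) + (-2*s + 7).
Isolate Y and clear denominators.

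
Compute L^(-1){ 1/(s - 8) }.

Since L{e^(8t)} = 1/(s - 8), the inverse is e^(8*t).

exp(8*t)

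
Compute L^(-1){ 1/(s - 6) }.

exp(6*t)

Since L{e^(6t)} = 1/(s - 6), the inverse is e^(6*t).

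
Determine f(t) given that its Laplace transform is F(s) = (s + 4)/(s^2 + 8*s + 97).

Rewrite the denominator: s^2 + 8*s + 97 = (s + 4)^2 + 81.
The form in (s + 4) signals a first-shifting-theorem factor e^(-4t).
Since L{cos(9t)} = s/(s^2 + 81), the inverse is e^(-4*t)*cos(9*t).

f(t) = exp(-4*t)*cos(9*t)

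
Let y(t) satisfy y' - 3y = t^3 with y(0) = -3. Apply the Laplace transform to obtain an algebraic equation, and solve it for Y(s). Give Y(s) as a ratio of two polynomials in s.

Apply the Laplace transform to the equation.
Using L{y'} = sY - y(0) = sY - (-3), the left side becomes (s - 3)Y - (-3).
The right side is L{t^3} = 6/s^4.
So (s - 3)Y = 6/s^4 + (-3).
Isolate Y and clear denominators.

Y(s) = (-3*s^4 + 6)/(s^5 - 3*s^4)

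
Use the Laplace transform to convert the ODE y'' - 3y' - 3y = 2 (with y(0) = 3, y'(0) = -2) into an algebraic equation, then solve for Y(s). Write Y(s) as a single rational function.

Y(s) = (3*s^2 - 11*s + 2)/(s^3 - 3*s^2 - 3*s)

Transform both sides with L{·}.
Using L{y''} = s^2 Y - s·y(0) - y'(0) and L{y'} = sY - y(0), with y(0) = 3, y'(0) = -2, the left side becomes (s^2 - 3*s - 3)Y - (3*s - 11).
The right side is L{2} = 2/s.
So (s^2 - 3*s - 3)Y = 2/s + (3*s - 11).
Divide through and combine into a single rational function.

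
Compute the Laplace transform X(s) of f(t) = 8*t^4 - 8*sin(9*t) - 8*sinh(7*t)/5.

X(s) = -72/(s^2 + 81) - 56/(5*(s^2 - 49)) + 192/s^5

By linearity of the Laplace transform, transform each term separately.
(-8)·[L{sin(9t)} = 9/(s^2 + 81)]; (8)·[L{t^4} = 4!/s^5 = 24/s^5]; (-8/5)·[L{sinh(7t)} = 7/(s^2 - 49)].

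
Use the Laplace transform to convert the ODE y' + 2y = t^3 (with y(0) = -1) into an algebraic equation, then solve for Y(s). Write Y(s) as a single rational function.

Y(s) = (-s^4 + 6)/(s^5 + 2*s^4)

Take the Laplace transform of both sides.
With L{y'} = sY - y(0) = sY - (-1): the LHS transforms to (s + 2)Y - (-1).
The right side is L{t^3} = 6/s^4.
So (s + 2)Y = 6/s^4 + (-1).
Solve for Y(s) and write it as one ratio of polynomials.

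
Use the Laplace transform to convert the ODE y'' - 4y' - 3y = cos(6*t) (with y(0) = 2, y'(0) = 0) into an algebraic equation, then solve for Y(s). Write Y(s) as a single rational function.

Transform both sides with L{·}.
Using L{y''} = s^2 Y - s·y(0) - y'(0) and L{y'} = sY - y(0), with y(0) = 2, y'(0) = 0, the left side becomes (s^2 - 4*s - 3)Y - (2*s - 8).
The right side is L{cos(6*t)} = s/(s^2 + 36).
So (s^2 - 4*s - 3)Y = s/(s^2 + 36) + (2*s - 8).
Isolate Y and clear denominators.

Y(s) = (2*s^3 - 8*s^2 + 73*s - 288)/(s^4 - 4*s^3 + 33*s^2 - 144*s - 108)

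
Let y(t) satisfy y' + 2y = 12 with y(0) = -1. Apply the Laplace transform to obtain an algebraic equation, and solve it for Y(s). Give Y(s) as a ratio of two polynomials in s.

Transform both sides with L{·}.
The derivative rules (L{y'} = sY - y(0) = sY - (-1)) turn the left side into (s + 2)Y - (-1).
The right side is L{12} = 12/s.
So (s + 2)Y = 12/s + (-1).
Divide through and combine into a single rational function.

Y(s) = (-s + 12)/(s^2 + 2*s)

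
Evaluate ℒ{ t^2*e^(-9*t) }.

L{e^(-9t)} = 1/(s + 9).
Then apply L{t^2·g(t)} = (-1)^2 d^2/ds^2[G(s)] with G(s) = 1/(s + 9):
differentiating 2 times and applying the sign gives 2/(s + 9)^3.

2/(s + 9)^3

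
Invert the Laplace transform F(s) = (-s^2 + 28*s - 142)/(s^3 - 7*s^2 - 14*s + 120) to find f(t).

f(t) = -exp(6*t) + 3*exp(5*t) - 3*exp(-4*t)

Factor the denominator: s^3 - 7*s^2 - 14*s + 120 = (s - 6)*(s - 5)*(s + 4).
Partial fraction decomposition gives [3/(s - 5)] + [-3/(s + 4)] + [-1/(s - 6)].
Invert each term: 3/(s - 5) ↔ 3e^(5t); -3/(s + 4) ↔ -3e^(-4t); -1/(s - 6) ↔ -e^(6t).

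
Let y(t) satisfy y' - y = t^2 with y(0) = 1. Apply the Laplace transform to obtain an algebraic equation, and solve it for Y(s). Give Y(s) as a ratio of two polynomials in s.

Y(s) = (s^3 + 2)/(s^4 - s^3)

Laplace-transform each side.
With L{y'} = sY - y(0) = sY - 1: the LHS transforms to (s - 1)Y - (1).
The right side is L{t^2} = 2/s^3.
So (s - 1)Y = 2/s^3 + (1).
Divide through and combine into a single rational function.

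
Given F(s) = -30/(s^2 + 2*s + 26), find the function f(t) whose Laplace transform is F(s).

Rewrite the denominator: s^2 + 2*s + 26 = (s + 1)^2 + 25.
The form in (s + 1) signals a first-shifting-theorem factor e^(-t).
Since L{sin(5t)} = 5/(s^2 + 25), the inverse is e^(-t)*sin(5*t), scaled by -6.

f(t) = -6*exp(-t)*sin(5*t)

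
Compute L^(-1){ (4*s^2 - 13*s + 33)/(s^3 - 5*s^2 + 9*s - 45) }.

2*exp(5*t) - sin(3*t) + 2*cos(3*t)

Factor the denominator: s^3 - 5*s^2 + 9*s - 45 = (s - 5)*(s^2 + 9).
Partial fraction decomposition gives [2/(s - 5)] + [2*s/(s^2 + 9)] + [-3/(s^2 + 9)].
Invert each term: 2/(s - 5) ↔ 2e^(5t); 2·s/(s^2 + 9) ↔ 2cos(3t); -1·3/(s^2 + 9) ↔ -sin(3t).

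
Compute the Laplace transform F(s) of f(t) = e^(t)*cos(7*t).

F(s) = (s - 1)/((s - 1)^2 + 49)

L{cos(7t)} = s/(s^2 + 49).
By the first shifting theorem, multiplying by e^(t) replaces s with s - 1.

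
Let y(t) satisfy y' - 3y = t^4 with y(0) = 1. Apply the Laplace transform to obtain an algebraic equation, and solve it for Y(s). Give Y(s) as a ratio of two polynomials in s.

Take the Laplace transform of both sides.
The derivative rules (L{y'} = sY - y(0) = sY - 1) turn the left side into (s - 3)Y - (1).
The right side is L{t^4} = 24/s^5.
So (s - 3)Y = 24/s^5 + (1).
Divide through and combine into a single rational function.

Y(s) = (s^5 + 24)/(s^6 - 3*s^5)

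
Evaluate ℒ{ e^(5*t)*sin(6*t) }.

6/((s - 5)^2 + 36)

L{sin(6t)} = 6/(s^2 + 36).
By the first shifting theorem, multiplying by e^(5t) replaces s with s - 5.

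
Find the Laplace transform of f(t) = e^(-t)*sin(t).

1/((s + 1)^2 + 1)

L{sin(t)} = 1/(s^2 + 1).
By the first shifting theorem, multiplying by e^(-t) replaces s with s + 1.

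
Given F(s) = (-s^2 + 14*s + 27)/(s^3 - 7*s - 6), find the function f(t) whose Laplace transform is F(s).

Factor the denominator: s^3 - 7*s - 6 = (s - 3)*(s + 1)*(s + 2).
Partial fraction decomposition gives [-1/(s + 2)] + [-3/(s + 1)] + [3/(s - 3)].
Invert each term: -1/(s + 2) ↔ -e^(-2t); -3/(s + 1) ↔ -3e^(-t); 3/(s - 3) ↔ 3e^(3t).

f(t) = 3*exp(3*t) - 3*exp(-t) - exp(-2*t)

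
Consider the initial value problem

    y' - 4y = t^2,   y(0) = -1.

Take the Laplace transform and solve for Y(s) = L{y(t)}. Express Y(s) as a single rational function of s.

Apply the Laplace transform to the equation.
The derivative rules (L{y'} = sY - y(0) = sY - (-1)) turn the left side into (s - 4)Y - (-1).
The right side is L{t^2} = 2/s^3.
So (s - 4)Y = 2/s^3 + (-1).
Solve for Y(s) and write it as one ratio of polynomials.

Y(s) = (-s^3 + 2)/(s^4 - 4*s^3)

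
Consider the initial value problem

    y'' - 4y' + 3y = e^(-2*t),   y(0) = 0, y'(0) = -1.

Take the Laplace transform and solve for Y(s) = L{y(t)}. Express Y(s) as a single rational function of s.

Apply the Laplace transform to the equation.
Using L{y''} = s^2 Y - s·y(0) - y'(0) and L{y'} = sY - y(0), with y(0) = 0, y'(0) = -1, the left side becomes (s^2 - 4*s + 3)Y - (-1).
The right side is L{e^(-2*t)} = 1/(s + 2).
So (s^2 - 4*s + 3)Y = 1/(s + 2) + (-1).
Isolate Y and clear denominators.

Y(s) = (-s - 1)/(s^3 - 2*s^2 - 5*s + 6)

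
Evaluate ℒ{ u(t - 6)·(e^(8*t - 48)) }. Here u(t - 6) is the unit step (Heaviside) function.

By the second shifting theorem, L{u(t - c)·g(t - c)} = e^(-cs)·G(s) with c = 6 and G(s) = L{g(t)}.
L{e^(8t)} = 1/(s - 8).

exp(-6*s)/(s - 8)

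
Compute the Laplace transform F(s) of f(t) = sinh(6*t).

F(s) = 6/(s^2 - 36)

L{sinh(6t)} = 6/(s^2 - 36).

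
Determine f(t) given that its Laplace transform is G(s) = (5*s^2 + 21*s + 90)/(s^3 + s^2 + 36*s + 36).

f(t) = 3*sin(6*t) + 3*cos(6*t) + 2*exp(-t)

Factor the denominator: s^3 + s^2 + 36*s + 36 = (s + 1)*(s^2 + 36).
Partial fraction decomposition gives [2/(s + 1)] + [3*s/(s^2 + 36)] + [18/(s^2 + 36)].
Invert each term: 2/(s + 1) ↔ 2e^(-t); 3·s/(s^2 + 36) ↔ 3cos(6t); 3·6/(s^2 + 36) ↔ 3sin(6t).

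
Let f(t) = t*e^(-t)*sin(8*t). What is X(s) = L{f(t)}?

L{sin(8t)} = 8/(s^2 + 64).
Multiplying by e^(-t) shifts s → s + 1, so L{e^(-t)*sin(8*t)} = 8/((s + 1)^2 + 64).
Then apply L{t·g(t)} = -d/ds[G(s)] with G(s) = 8/((s + 1)^2 + 64):
differentiating 1 time and applying the sign gives 16*(s + 1)/(s^2 + 2*s + 65)^2.

X(s) = 16*(s + 1)/(s^2 + 2*s + 65)^2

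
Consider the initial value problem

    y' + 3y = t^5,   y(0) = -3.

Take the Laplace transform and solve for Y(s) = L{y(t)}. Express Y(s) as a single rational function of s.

Y(s) = (-3*s^6 + 120)/(s^7 + 3*s^6)

Take the Laplace transform of both sides.
The derivative rules (L{y'} = sY - y(0) = sY - (-3)) turn the left side into (s + 3)Y - (-3).
The right side is L{t^5} = 120/s^6.
So (s + 3)Y = 120/s^6 + (-3).
Divide through and combine into a single rational function.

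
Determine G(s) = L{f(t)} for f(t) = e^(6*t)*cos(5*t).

L{cos(5t)} = s/(s^2 + 25).
By the first shifting theorem, multiplying by e^(6t) replaces s with s - 6.

G(s) = (s - 6)/((s - 6)^2 + 25)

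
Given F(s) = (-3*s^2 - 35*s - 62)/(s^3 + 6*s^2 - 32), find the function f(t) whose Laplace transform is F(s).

Factor the denominator: s^3 + 6*s^2 - 32 = (s - 2)*(s + 4)^2.
Partial fraction decomposition gives [1/(s + 4)] + [-5/(s + 4)^2] + [-4/(s - 2)].
Invert each term: 1/(s + 4) ↔ e^(-4t); -5/(s + 4)^2 ↔ -5t·e^(-4t); -4/(s - 2) ↔ -4e^(2t).

f(t) = -5*t*exp(-4*t) - 4*exp(2*t) + exp(-4*t)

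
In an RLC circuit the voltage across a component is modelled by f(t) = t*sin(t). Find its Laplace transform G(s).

L{sin(t)} = 1/(s^2 + 1).
Then apply L{t·g(t)} = -d/ds[H(s)] with H(s) = 1/(s^2 + 1):
differentiating 1 time and applying the sign gives 2*s/(s^2 + 1)^2.

G(s) = 2*s/(s^2 + 1)^2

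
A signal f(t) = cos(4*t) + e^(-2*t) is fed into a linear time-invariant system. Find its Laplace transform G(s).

G(s) = s/(s^2 + 16) + 1/(s + 2)

By linearity of the Laplace transform, transform each term separately.
L{cos(4t)} = s/(s^2 + 16); L{e^(-2t)} = 1/(s + 2).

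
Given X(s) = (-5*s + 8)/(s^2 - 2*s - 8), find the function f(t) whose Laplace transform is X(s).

Factor the denominator: s^2 - 2*s - 8 = (s - 4)*(s + 2).
Partial fraction decomposition gives [-2/(s - 4)] + [-3/(s + 2)].
Invert each term: -2/(s - 4) ↔ -2e^(4t); -3/(s + 2) ↔ -3e^(-2t).

f(t) = -2*exp(4*t) - 3*exp(-2*t)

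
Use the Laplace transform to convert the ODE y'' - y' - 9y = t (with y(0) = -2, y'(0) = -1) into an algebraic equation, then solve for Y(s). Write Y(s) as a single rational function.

Y(s) = (-2*s^3 + s^2 + 1)/(s^4 - s^3 - 9*s^2)

Transform both sides with L{·}.
Using L{y''} = s^2 Y - s·y(0) - y'(0) and L{y'} = sY - y(0), with y(0) = -2, y'(0) = -1, the left side becomes (s^2 - s - 9)Y - (-2*s + 1).
The right side is L{t} = s^(-2).
So (s^2 - s - 9)Y = s^(-2) + (-2*s + 1).
Divide through and combine into a single rational function.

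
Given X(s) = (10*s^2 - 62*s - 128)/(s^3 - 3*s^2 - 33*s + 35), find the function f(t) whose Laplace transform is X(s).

f(t) = -exp(7*t) + 5*exp(t) + 6*exp(-5*t)

Factor the denominator: s^3 - 3*s^2 - 33*s + 35 = (s - 7)*(s - 1)*(s + 5).
Partial fraction decomposition gives [-1/(s - 7)] + [5/(s - 1)] + [6/(s + 5)].
Invert each term: -1/(s - 7) ↔ -e^(7t); 5/(s - 1) ↔ 5e^(t); 6/(s + 5) ↔ 6e^(-5t).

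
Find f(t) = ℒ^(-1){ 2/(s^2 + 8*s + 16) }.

f(t) = 2*t*exp(-4*t)

Rewrite the denominator: s^2 + 8*s + 16 = (s + 4)^2.
The form in (s + 4) signals a first-shifting-theorem factor e^(-4t).
Since L{t} = 1!/s^2 = 1/s^2, the inverse is t*e^(-4*t), scaled by 2.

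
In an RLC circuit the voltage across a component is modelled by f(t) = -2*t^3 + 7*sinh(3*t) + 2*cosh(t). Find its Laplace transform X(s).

X(s) = 2*s/(s^2 - 1) + 21/(s^2 - 9) - 12/s^4

By linearity of the Laplace transform, transform each term separately.
(7)·[L{sinh(3t)} = 3/(s^2 - 9)]; (2)·[L{cosh(t)} = s/(s^2 - 1)]; (-2)·[L{t^3} = 3!/s^4 = 6/s^4].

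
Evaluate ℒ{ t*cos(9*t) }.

(s - 9)*(s + 9)/(s^2 + 81)^2

L{cos(9t)} = s/(s^2 + 81).
Then apply L{t·g(t)} = -d/ds[G(s)] with G(s) = s/(s^2 + 81):
differentiating 1 time and applying the sign gives (s - 9)*(s + 9)/(s^2 + 81)^2.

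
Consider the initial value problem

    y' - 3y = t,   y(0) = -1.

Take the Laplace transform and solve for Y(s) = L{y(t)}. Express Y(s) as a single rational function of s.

Y(s) = (-s^2 + 1)/(s^3 - 3*s^2)

Laplace-transform each side.
Using L{y'} = sY - y(0) = sY - (-1), the left side becomes (s - 3)Y - (-1).
The right side is L{t} = s^(-2).
So (s - 3)Y = s^(-2) + (-1).
Solve for Y(s) and write it as one ratio of polynomials.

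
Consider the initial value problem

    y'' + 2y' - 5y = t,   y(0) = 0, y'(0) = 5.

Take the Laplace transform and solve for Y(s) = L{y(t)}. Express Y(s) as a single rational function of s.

Transform both sides with L{·}.
Using L{y''} = s^2 Y - s·y(0) - y'(0) and L{y'} = sY - y(0), with y(0) = 0, y'(0) = 5, the left side becomes (s^2 + 2*s - 5)Y - (5).
The right side is L{t} = s^(-2).
So (s^2 + 2*s - 5)Y = s^(-2) + (5).
Isolate Y and clear denominators.

Y(s) = (5*s^2 + 1)/(s^4 + 2*s^3 - 5*s^2)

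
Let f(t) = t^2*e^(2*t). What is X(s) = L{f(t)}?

L{e^(2t)} = 1/(s - 2).
Then apply L{t^2·g(t)} = (-1)^2 d^2/ds^2[G(s)] with G(s) = 1/(s - 2):
differentiating 2 times and applying the sign gives 2/(s - 2)^3.

X(s) = 2/(s - 2)^3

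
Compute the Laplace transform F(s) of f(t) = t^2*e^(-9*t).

F(s) = 2/(s + 9)^3

L{e^(-9t)} = 1/(s + 9).
Then apply L{t^2·g(t)} = (-1)^2 d^2/ds^2[G(s)] with G(s) = 1/(s + 9):
differentiating 2 times and applying the sign gives 2/(s + 9)^3.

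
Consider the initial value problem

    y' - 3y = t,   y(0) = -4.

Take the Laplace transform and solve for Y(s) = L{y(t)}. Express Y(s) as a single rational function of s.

Take the Laplace transform of both sides.
Using L{y'} = sY - y(0) = sY - (-4), the left side becomes (s - 3)Y - (-4).
The right side is L{t} = s^(-2).
So (s - 3)Y = s^(-2) + (-4).
Divide through and combine into a single rational function.

Y(s) = (-4*s^2 + 1)/(s^3 - 3*s^2)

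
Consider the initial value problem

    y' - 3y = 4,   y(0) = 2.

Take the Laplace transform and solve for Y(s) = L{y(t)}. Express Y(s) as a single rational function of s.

Transform both sides with L{·}.
Using L{y'} = sY - y(0) = sY - 2, the left side becomes (s - 3)Y - (2).
The right side is L{4} = 4/s.
So (s - 3)Y = 4/s + (2).
Divide through and combine into a single rational function.

Y(s) = (2*s + 4)/(s^2 - 3*s)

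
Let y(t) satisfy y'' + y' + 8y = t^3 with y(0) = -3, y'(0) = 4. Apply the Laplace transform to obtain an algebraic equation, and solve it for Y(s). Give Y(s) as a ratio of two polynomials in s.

Y(s) = (-3*s^5 + s^4 + 6)/(s^6 + s^5 + 8*s^4)

Transform both sides with L{·}.
The derivative rules (L{y''} = s^2 Y - s·y(0) - y'(0) and L{y'} = sY - y(0), with y(0) = -3, y'(0) = 4) turn the left side into (s^2 + s + 8)Y - (-3*s + 1).
The right side is L{t^3} = 6/s^4.
So (s^2 + s + 8)Y = 6/s^4 + (-3*s + 1).
Divide through and combine into a single rational function.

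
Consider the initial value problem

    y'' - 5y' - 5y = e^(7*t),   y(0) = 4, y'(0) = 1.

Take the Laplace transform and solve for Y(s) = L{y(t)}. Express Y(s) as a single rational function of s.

Y(s) = (4*s^2 - 47*s + 134)/(s^3 - 12*s^2 + 30*s + 35)

Laplace-transform each side.
The derivative rules (L{y''} = s^2 Y - s·y(0) - y'(0) and L{y'} = sY - y(0), with y(0) = 4, y'(0) = 1) turn the left side into (s^2 - 5*s - 5)Y - (4*s - 19).
The right side is L{e^(7*t)} = 1/(s - 7).
So (s^2 - 5*s - 5)Y = 1/(s - 7) + (4*s - 19).
Isolate Y and clear denominators.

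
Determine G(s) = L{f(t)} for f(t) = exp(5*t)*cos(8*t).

L{cos(8t)} = s/(s^2 + 64).
By the first shifting theorem, multiplying by e^(5t) replaces s with s - 5.

G(s) = (s - 5)/((s - 5)^2 + 64)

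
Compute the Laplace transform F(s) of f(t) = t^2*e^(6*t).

L{e^(6t)} = 1/(s - 6).
Then apply L{t^2·g(t)} = (-1)^2 d^2/ds^2[G(s)] with G(s) = 1/(s - 6):
differentiating 2 times and applying the sign gives 2/(s - 6)^3.

F(s) = 2/(s - 6)^3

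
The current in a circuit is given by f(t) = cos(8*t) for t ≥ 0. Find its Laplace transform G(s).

G(s) = s/(s^2 + 64)

L{cos(8t)} = s/(s^2 + 64).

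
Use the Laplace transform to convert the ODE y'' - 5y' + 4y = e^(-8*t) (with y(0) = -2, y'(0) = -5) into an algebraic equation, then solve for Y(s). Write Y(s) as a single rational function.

Y(s) = (-2*s^2 - 11*s + 41)/(s^3 + 3*s^2 - 36*s + 32)

Transform both sides with L{·}.
With L{y''} = s^2 Y - s·y(0) - y'(0) and L{y'} = sY - y(0), with y(0) = -2, y'(0) = -5: the LHS transforms to (s^2 - 5*s + 4)Y - (-2*s + 5).
The right side is L{e^(-8*t)} = 1/(s + 8).
So (s^2 - 5*s + 4)Y = 1/(s + 8) + (-2*s + 5).
Divide through and combine into a single rational function.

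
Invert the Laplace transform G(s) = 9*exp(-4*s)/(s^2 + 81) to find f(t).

The factor e^(-4s) signals a time shift by c = 4 (second shifting theorem).
L{sin(9t)} = 9/(s^2 + 81), so L^-1{9/(s^2 + 81)} = sin(9*t).
Hence the inverse is u(t - 4) times that function evaluated at t - 4.

f(t) = Heaviside(t - 4)*(sin(9*t - 36))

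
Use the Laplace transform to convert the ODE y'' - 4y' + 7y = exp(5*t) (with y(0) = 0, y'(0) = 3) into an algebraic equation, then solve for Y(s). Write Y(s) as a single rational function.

Apply the Laplace transform to the equation.
The derivative rules (L{y''} = s^2 Y - s·y(0) - y'(0) and L{y'} = sY - y(0), with y(0) = 0, y'(0) = 3) turn the left side into (s^2 - 4*s + 7)Y - (3).
The right side is L{exp(5*t)} = 1/(s - 5).
So (s^2 - 4*s + 7)Y = 1/(s - 5) + (3).
Solve for Y(s) and write it as one ratio of polynomials.

Y(s) = (3*s - 14)/(s^3 - 9*s^2 + 27*s - 35)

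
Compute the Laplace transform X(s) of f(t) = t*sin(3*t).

L{sin(3t)} = 3/(s^2 + 9).
Then apply L{t·g(t)} = -d/ds[G(s)] with G(s) = 3/(s^2 + 9):
differentiating 1 time and applying the sign gives 6*s/(s^2 + 9)^2.

X(s) = 6*s/(s^2 + 9)^2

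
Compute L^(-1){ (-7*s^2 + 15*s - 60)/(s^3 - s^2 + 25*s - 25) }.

-2*exp(t) + 2*sin(5*t) - 5*cos(5*t)

Factor the denominator: s^3 - s^2 + 25*s - 25 = (s - 1)*(s^2 + 25).
Partial fraction decomposition gives [-2/(s - 1)] + [-5*s/(s^2 + 25)] + [10/(s^2 + 25)].
Invert each term: -2/(s - 1) ↔ -2e^(t); -5·s/(s^2 + 25) ↔ -5cos(5t); 2·5/(s^2 + 25) ↔ 2sin(5t).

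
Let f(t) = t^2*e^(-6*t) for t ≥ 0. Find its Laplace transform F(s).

L{e^(-6t)} = 1/(s + 6).
Then apply L{t^2·g(t)} = (-1)^2 d^2/ds^2[G(s)] with G(s) = 1/(s + 6):
differentiating 2 times and applying the sign gives 2/(s + 6)^3.

F(s) = 2/(s + 6)^3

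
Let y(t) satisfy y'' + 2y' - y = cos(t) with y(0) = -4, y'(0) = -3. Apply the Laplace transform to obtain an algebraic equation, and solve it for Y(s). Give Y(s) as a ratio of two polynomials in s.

Apply the Laplace transform to the equation.
The derivative rules (L{y''} = s^2 Y - s·y(0) - y'(0) and L{y'} = sY - y(0), with y(0) = -4, y'(0) = -3) turn the left side into (s^2 + 2*s - 1)Y - (-4*s - 11).
The right side is L{cos(t)} = s/(s^2 + 1).
So (s^2 + 2*s - 1)Y = s/(s^2 + 1) + (-4*s - 11).
Solve for Y(s) and write it as one ratio of polynomials.

Y(s) = (-4*s^3 - 11*s^2 - 3*s - 11)/(s^4 + 2*s^3 + 2*s - 1)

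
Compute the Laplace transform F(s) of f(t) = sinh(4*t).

F(s) = 4/(s^2 - 16)

L{sinh(4t)} = 4/(s^2 - 16).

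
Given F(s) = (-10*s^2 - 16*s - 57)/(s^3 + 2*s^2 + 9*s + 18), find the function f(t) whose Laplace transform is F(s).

Factor the denominator: s^3 + 2*s^2 + 9*s + 18 = (s + 2)*(s^2 + 9).
Partial fraction decomposition gives [-5/(s + 2)] + [-5*s/(s^2 + 9)] + [-6/(s^2 + 9)].
Invert each term: -5/(s + 2) ↔ -5e^(-2t); -5·s/(s^2 + 9) ↔ -5cos(3t); -2·3/(s^2 + 9) ↔ -2sin(3t).

f(t) = -2*sin(3*t) - 5*cos(3*t) - 5*exp(-2*t)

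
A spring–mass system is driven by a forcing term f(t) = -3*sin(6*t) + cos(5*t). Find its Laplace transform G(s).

G(s) = s/(s^2 + 25) - 18/(s^2 + 36)

The transform is linear, so treat each term independently.
(-3)·[L{sin(6t)} = 6/(s^2 + 36)]; L{cos(5t)} = s/(s^2 + 25).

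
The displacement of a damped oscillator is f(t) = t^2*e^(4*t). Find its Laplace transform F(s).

F(s) = 2/(s - 4)^3

L{e^(4t)} = 1/(s - 4).
Then apply L{t^2·g(t)} = (-1)^2 d^2/ds^2[G(s)] with G(s) = 1/(s - 4):
differentiating 2 times and applying the sign gives 2/(s - 4)^3.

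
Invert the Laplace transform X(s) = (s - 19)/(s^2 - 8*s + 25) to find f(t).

Complete the square in the denominator: s^2 - 8*s + 25 = (s - 4)^2 + 3^2.
Split the numerator to match: s - 19 = 1·(s - 4) - 5·3.
Invert each term: 1·(s - 4)/((s - 4)^2 + 9) ↔ e^(4t)cos(3t); -5·3/((s - 4)^2 + 9) ↔ -5e^(4t)sin(3t).

f(t) = -5*exp(4*t)*sin(3*t) + exp(4*t)*cos(3*t)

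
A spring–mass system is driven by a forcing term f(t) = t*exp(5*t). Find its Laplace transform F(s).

L{e^(5t)} = 1/(s - 5).
Then apply L{t·g(t)} = -d/ds[G(s)] with G(s) = 1/(s - 5):
differentiating 1 time and applying the sign gives (s - 5)^(-2).

F(s) = (s - 5)^(-2)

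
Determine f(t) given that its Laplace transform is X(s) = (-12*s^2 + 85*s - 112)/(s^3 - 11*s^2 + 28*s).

f(t) = -5*exp(7*t) - 3*exp(4*t) - 4

Factor the denominator: s^3 - 11*s^2 + 28*s = s*(s - 7)*(s - 4).
Partial fraction decomposition gives [-4/s] + [-5/(s - 7)] + [-3/(s - 4)].
Invert each term: -4/(s - 0) ↔ -4e^(0t); -5/(s - 7) ↔ -5e^(7t); -3/(s - 4) ↔ -3e^(4t).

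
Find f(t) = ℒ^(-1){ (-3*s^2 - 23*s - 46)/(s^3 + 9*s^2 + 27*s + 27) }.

f(t) = -2*t^2*exp(-3*t) - 5*t*exp(-3*t) - 3*exp(-3*t)

Factor the denominator: s^3 + 9*s^2 + 27*s + 27 = (s + 3)^3.
Partial fraction decomposition gives [-3/(s + 3)] + [-5/(s + 3)^2] + [-4/(s + 3)^3].
Invert each term: -3/(s + 3) ↔ -3e^(-3t); -5/(s + 3)^2 ↔ -5t·e^(-3t); -4/(s + 3)^3 ↔ (-2)t^2·e^(-3t).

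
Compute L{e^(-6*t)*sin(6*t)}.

6/((s + 6)^2 + 36)

L{sin(6t)} = 6/(s^2 + 36).
By the first shifting theorem, multiplying by e^(-6t) replaces s with s + 6.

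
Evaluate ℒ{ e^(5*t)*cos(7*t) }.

(s - 5)/((s - 5)^2 + 49)

L{cos(7t)} = s/(s^2 + 49).
By the first shifting theorem, multiplying by e^(5t) replaces s with s - 5.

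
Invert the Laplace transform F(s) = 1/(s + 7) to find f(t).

f(t) = exp(-7*t)

Since L{e^(-7t)} = 1/(s + 7), the inverse is exp(-7*t).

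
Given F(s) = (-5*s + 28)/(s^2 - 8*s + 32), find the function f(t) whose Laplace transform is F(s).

Complete the square in the denominator: s^2 - 8*s + 32 = (s - 4)^2 + 4^2.
Split the numerator to match: -5*s + 28 = -5·(s - 4) + 2·4.
Invert each term: -5·(s - 4)/((s - 4)^2 + 16) ↔ -5e^(4t)cos(4t); 2·4/((s - 4)^2 + 16) ↔ 2e^(4t)sin(4t).

f(t) = 2*exp(4*t)*sin(4*t) - 5*exp(4*t)*cos(4*t)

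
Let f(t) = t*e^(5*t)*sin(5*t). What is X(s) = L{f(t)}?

X(s) = 10*(s - 5)/(s^2 - 10*s + 50)^2

L{sin(5t)} = 5/(s^2 + 25).
Multiplying by e^(5t) shifts s → s - 5, so L{e^(5*t)*sin(5*t)} = 5/((s - 5)^2 + 25).
Then apply L{t·g(t)} = -d/ds[G(s)] with G(s) = 5/((s - 5)^2 + 25):
differentiating 1 time and applying the sign gives 10*(s - 5)/(s^2 - 10*s + 50)^2.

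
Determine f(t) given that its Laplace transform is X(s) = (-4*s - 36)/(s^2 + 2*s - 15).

f(t) = -6*exp(3*t) + 2*exp(-5*t)

Factor the denominator: s^2 + 2*s - 15 = (s - 3)*(s + 5).
Partial fraction decomposition gives [2/(s + 5)] + [-6/(s - 3)].
Invert each term: 2/(s + 5) ↔ 2e^(-5t); -6/(s - 3) ↔ -6e^(3t).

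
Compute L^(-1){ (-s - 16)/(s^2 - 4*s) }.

Factor the denominator: s^2 - 4*s = s*(s - 4).
Partial fraction decomposition gives [-5/(s - 4)] + [4/s].
Invert each term: -5/(s - 4) ↔ -5e^(4t); 4/(s - 0) ↔ 4e^(0t).

-5*exp(4*t) + 4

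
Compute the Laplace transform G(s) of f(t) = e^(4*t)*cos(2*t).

G(s) = (s - 4)/((s - 4)^2 + 4)

L{cos(2t)} = s/(s^2 + 4).
By the first shifting theorem, multiplying by e^(4t) replaces s with s - 4.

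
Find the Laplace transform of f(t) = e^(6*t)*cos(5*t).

L{cos(5t)} = s/(s^2 + 25).
By the first shifting theorem, multiplying by e^(6t) replaces s with s - 6.

(s - 6)/((s - 6)^2 + 25)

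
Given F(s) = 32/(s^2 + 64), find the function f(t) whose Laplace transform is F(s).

f(t) = 4*sin(8*t)

Since L{sin(8t)} = 8/(s^2 + 64), the inverse is sin(8*t), scaled by 4.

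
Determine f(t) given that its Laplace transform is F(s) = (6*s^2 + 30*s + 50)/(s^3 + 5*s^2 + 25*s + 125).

f(t) = sin(5*t) + 5*cos(5*t) + exp(-5*t)

Factor the denominator: s^3 + 5*s^2 + 25*s + 125 = (s + 5)*(s^2 + 25).
Partial fraction decomposition gives [1/(s + 5)] + [5*s/(s^2 + 25)] + [5/(s^2 + 25)].
Invert each term: 1/(s + 5) ↔ e^(-5t); 5·s/(s^2 + 25) ↔ 5cos(5t); 1·5/(s^2 + 25) ↔ sin(5t).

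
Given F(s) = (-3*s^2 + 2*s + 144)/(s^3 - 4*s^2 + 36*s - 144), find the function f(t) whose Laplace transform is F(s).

Factor the denominator: s^3 - 4*s^2 + 36*s - 144 = (s - 4)*(s^2 + 36).
Partial fraction decomposition gives [2/(s - 4)] + [-5*s/(s^2 + 36)] + [-18/(s^2 + 36)].
Invert each term: 2/(s - 4) ↔ 2e^(4t); -5·s/(s^2 + 36) ↔ -5cos(6t); -3·6/(s^2 + 36) ↔ -3sin(6t).

f(t) = 2*exp(4*t) - 3*sin(6*t) - 5*cos(6*t)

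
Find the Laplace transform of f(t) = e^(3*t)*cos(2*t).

(s - 3)/((s - 3)^2 + 4)

L{cos(2t)} = s/(s^2 + 4).
By the first shifting theorem, multiplying by e^(3t) replaces s with s - 3.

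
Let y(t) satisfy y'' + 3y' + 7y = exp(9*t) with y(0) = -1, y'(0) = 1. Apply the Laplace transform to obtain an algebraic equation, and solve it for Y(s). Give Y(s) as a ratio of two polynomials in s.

Transform both sides with L{·}.
Using L{y''} = s^2 Y - s·y(0) - y'(0) and L{y'} = sY - y(0), with y(0) = -1, y'(0) = 1, the left side becomes (s^2 + 3*s + 7)Y - (-s - 2).
The right side is L{exp(9*t)} = 1/(s - 9).
So (s^2 + 3*s + 7)Y = 1/(s - 9) + (-s - 2).
Isolate Y and clear denominators.

Y(s) = (-s^2 + 7*s + 19)/(s^3 - 6*s^2 - 20*s - 63)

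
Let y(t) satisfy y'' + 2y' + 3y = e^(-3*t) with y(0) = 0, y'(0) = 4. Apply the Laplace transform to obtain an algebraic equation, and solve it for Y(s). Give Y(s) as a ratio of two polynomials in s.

Y(s) = (4*s + 13)/(s^3 + 5*s^2 + 9*s + 9)

Apply the Laplace transform to the equation.
Using L{y''} = s^2 Y - s·y(0) - y'(0) and L{y'} = sY - y(0), with y(0) = 0, y'(0) = 4, the left side becomes (s^2 + 2*s + 3)Y - (4).
The right side is L{e^(-3*t)} = 1/(s + 3).
So (s^2 + 2*s + 3)Y = 1/(s + 3) + (4).
Divide through and combine into a single rational function.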